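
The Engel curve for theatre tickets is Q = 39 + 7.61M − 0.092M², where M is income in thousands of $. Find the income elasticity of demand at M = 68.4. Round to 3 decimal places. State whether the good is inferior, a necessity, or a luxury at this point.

At M = 68.4: Q = 129.0965.
dQ/dM = 7.61 − 0.184M = -4.97560.
η = (dQ/dM)·(M/Q) = -4.97560 × (68.4/129.0965) = -2.636.
η < 0 ⇒ inferior good.

-2.636 (inferior good)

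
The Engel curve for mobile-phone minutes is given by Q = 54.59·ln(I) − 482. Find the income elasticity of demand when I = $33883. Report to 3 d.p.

0.625

At I = 33883: Q = 87.410.
dQ/dI = 54.59/I = 0.00161113 at this income.
η = (dQ/dI)·(I/Q) = 0.00161113 × (33883/87.410) = 0.625.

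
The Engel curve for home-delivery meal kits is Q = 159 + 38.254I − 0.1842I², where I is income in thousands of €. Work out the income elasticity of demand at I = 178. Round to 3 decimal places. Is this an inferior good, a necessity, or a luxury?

At I = 178: Q = 1132.0192.
dQ/dI = 38.254 − 0.3684I = -27.32120.
η = (dQ/dI)·(I/Q) = -27.32120 × (178/1132.0192) = -4.296.
η < 0 ⇒ inferior good.

-4.296 (inferior good)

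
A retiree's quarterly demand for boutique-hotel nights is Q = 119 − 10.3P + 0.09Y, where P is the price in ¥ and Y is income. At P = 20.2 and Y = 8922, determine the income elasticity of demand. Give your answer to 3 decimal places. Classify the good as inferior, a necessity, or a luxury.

1.125 (luxury)

At P = 20.2, Y = 8922: Q = 713.920.
Holding P constant, ∂Q/∂Y = 0.09.
η_Y = (∂Q/∂Y)·(Y/Q) = 0.09 × (8922/713.920) = 1.125.
Since η > 1, this is a luxury.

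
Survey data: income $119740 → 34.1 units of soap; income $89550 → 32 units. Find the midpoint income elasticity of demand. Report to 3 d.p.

0.220

ΔQ = 32 − 34.1 = -2.1; midpoint Q̄ = (34.1 + 32)/2 = 33.05.
ΔI = 89550 − 119740 = -30190; midpoint Ī = (119740 + 89550)/2 = 104645.
η = (ΔQ/Q̄) ÷ (ΔI/Ī) = (-2.1/33.05) ÷ (-30190/104645) = 0.220.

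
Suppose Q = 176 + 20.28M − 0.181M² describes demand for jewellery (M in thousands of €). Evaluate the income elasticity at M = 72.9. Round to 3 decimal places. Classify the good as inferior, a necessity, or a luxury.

At M = 72.9: Q = 692.5038.
dQ/dM = 20.28 − 0.362M = -6.10980.
η = (dQ/dM)·(M/Q) = -6.10980 × (72.9/692.5038) = -0.643.
η < 0 ⇒ inferior good.

-0.643 (inferior good)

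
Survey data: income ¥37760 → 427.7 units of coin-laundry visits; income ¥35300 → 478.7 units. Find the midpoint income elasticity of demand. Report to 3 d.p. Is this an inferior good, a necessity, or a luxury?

ΔQ = 478.7 − 427.7 = 51; midpoint Q̄ = (427.7 + 478.7)/2 = 453.2.
ΔI = 35300 − 37760 = -2460; midpoint Ī = (37760 + 35300)/2 = 36530.
η = (ΔQ/Q̄) ÷ (ΔI/Ī) = (51/453.2) ÷ (-2460/36530) = -1.671.
η < 0 ⇒ inferior good.

-1.671 (inferior good)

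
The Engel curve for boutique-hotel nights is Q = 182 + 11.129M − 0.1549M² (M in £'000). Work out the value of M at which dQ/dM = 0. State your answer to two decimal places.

35.92

dQ/dM = 11.129 − 0.3098M.
The good is inferior where dQ/dM < 0. Setting dQ/dM = 0 gives M = 11.129 / 0.3098 = 35.92.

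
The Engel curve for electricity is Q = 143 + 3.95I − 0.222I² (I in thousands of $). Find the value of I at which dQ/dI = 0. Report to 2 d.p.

dQ/dI = 3.95 − 0.444I.
The good is inferior where dQ/dI < 0. Setting dQ/dI = 0 gives I = 3.95 / 0.444 = 8.90.

8.90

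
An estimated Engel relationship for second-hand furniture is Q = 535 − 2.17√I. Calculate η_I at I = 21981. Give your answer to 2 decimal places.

At I = 21981: Q = 213.276.
dQ/dI = -2.17/(2√I) = -0.00731823 at this income.
η = (dQ/dI)·(I/Q) = -0.00731823 × (21981/213.276) = -0.75.

-0.75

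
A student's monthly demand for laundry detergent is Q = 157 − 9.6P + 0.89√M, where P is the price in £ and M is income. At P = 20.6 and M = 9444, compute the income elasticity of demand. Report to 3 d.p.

At P = 20.6, M = 9444: Q = 45.730.
Holding P constant, ∂Q/∂M = 0.89/(2√M) = 0.00457912.
η_M = (∂Q/∂M)·(M/Q) = 0.00457912 × (9444/45.730) = 0.946.

0.946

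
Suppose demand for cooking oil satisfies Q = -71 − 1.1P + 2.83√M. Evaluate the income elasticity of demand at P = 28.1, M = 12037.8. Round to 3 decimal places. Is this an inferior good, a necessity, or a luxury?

At P = 28.1, M = 12037.8: Q = 208.589.
Holding P constant, ∂Q/∂M = 2.83/(2√M) = 0.0128968.
η_M = (∂Q/∂M)·(M/Q) = 0.0128968 × (12037.8/208.589) = 0.744.
Since 0 < η < 1, this is a necessity.

0.744 (necessity)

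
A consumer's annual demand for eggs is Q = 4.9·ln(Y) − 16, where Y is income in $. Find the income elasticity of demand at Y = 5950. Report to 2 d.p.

0.18

At Y = 5950: Q = 26.587.
dQ/dY = 4.9/Y = 0.000823529 at this income.
η = (dQ/dY)·(Y/Q) = 0.000823529 × (5950/26.587) = 0.18.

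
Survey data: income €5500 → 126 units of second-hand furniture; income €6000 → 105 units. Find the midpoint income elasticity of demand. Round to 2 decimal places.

-2.09

ΔQ = 105 − 126 = -21; midpoint Q̄ = (126 + 105)/2 = 115.5.
ΔI = 6000 − 5500 = 500; midpoint Ī = (5500 + 6000)/2 = 5750.
η = (ΔQ/Q̄) ÷ (ΔI/Ī) = (-21/115.5) ÷ (500/5750) = -2.09.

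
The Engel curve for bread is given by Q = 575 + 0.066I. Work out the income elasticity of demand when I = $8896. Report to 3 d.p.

0.505

At I = 8896: Q = 1162.136.
dQ/dI = 0.066.
η = (dQ/dI)·(I/Q) = 0.066 × (8896/1162.136) = 0.505.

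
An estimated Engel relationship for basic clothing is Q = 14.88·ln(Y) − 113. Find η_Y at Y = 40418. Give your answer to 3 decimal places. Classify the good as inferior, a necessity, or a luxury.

0.332 (necessity)

At Y = 40418: Q = 44.833.
dQ/dY = 14.88/Y = 0.000368153 at this income.
η = (dQ/dY)·(Y/Q) = 0.000368153 × (40418/44.833) = 0.332.
Since 0 < η < 1, the good is a necessity.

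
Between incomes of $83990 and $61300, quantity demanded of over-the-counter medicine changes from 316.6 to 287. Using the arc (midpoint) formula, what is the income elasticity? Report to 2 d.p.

0.31

ΔQ = 287 − 316.6 = -29.6; midpoint Q̄ = (316.6 + 287)/2 = 301.8.
ΔI = 61300 − 83990 = -22690; midpoint Ī = (83990 + 61300)/2 = 72645.
η = (ΔQ/Q̄) ÷ (ΔI/Ī) = (-29.6/301.8) ÷ (-22690/72645) = 0.31.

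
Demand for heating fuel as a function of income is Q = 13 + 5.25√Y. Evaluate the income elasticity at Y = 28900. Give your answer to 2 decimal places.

0.49

At Y = 28900: Q = 905.500.
dQ/dY = 5.25/(2√Y) = 0.0154412 at this income.
η = (dQ/dY)·(Y/Q) = 0.0154412 × (28900/905.500) = 0.49.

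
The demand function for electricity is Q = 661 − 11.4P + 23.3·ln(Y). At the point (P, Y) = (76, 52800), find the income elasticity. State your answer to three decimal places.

0.486

At P = 76, Y = 52800: Q = 47.970.
Holding P constant, ∂Q/∂Y = 23.3/Y = 0.000441288.
η_Y = (∂Q/∂Y)·(Y/Q) = 0.000441288 × (52800/47.970) = 0.486.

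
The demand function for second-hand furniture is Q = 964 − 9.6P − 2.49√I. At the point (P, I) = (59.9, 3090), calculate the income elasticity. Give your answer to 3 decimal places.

At P = 59.9, I = 3090: Q = 250.546.
Holding P constant, ∂Q/∂I = -2.49/(2√I) = -0.022397.
η_I = (∂Q/∂I)·(I/Q) = -0.022397 × (3090/250.546) = -0.276.

-0.276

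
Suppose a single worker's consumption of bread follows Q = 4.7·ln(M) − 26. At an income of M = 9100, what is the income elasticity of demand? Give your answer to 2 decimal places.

0.28

At M = 9100: Q = 16.845.
dQ/dM = 4.7/M = 0.000516484 at this income.
η = (dQ/dM)·(M/Q) = 0.000516484 × (9100/16.845) = 0.28.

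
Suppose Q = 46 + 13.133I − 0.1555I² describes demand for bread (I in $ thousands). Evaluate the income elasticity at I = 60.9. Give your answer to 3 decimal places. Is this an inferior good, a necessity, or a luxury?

At I = 60.9: Q = 269.0797.
dQ/dI = 13.133 − 0.311I = -5.80690.
η = (dQ/dI)·(I/Q) = -5.80690 × (60.9/269.0797) = -1.314.
η < 0 ⇒ inferior good.

-1.314 (inferior good)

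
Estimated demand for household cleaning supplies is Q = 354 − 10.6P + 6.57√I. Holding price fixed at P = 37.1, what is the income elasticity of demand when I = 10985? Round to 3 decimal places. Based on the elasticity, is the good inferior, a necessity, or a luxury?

At P = 37.1, I = 10985: Q = 649.337.
Holding P constant, ∂Q/∂I = 6.57/(2√I) = 0.0313426.
η_I = (∂Q/∂I)·(I/Q) = 0.0313426 × (10985/649.337) = 0.530.
Since 0 < η < 1, this is a necessity.

0.530 (necessity)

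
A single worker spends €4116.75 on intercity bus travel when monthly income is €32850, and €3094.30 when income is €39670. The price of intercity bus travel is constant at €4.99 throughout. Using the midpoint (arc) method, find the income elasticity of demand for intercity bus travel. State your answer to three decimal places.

-1.508

With a constant price, Q₁ = 4116.75/4.99 = 825.000 and Q₂ = 3094.30/4.99 = 620.100 (equivalently, work directly with expenditure since P cancels).
Midpoint %ΔQ = (3094.30 − 4116.75)/3605.53 = -0.28358; midpoint %ΔI = (39670 − 32850)/36260 = 0.18809.
η = -0.28358 / 0.18809 = -1.508.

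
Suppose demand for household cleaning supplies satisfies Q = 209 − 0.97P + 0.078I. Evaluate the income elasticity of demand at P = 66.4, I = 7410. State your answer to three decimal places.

At P = 66.4, I = 7410: Q = 722.572.
Holding P constant, ∂Q/∂I = 0.078.
η_I = (∂Q/∂I)·(I/Q) = 0.078 × (7410/722.572) = 0.800.

0.800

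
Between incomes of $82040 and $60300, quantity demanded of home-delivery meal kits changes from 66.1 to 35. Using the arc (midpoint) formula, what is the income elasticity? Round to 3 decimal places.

2.014

ΔQ = 35 − 66.1 = -31.1; midpoint Q̄ = (66.1 + 35)/2 = 50.55.
ΔI = 60300 − 82040 = -21740; midpoint Ī = (82040 + 60300)/2 = 71170.
η = (ΔQ/Q̄) ÷ (ΔI/Ī) = (-31.1/50.55) ÷ (-21740/71170) = 2.014.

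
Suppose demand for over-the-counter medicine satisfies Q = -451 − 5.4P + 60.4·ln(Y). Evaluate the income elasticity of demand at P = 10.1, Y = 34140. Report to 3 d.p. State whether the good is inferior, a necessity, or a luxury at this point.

At P = 10.1, Y = 34140: Q = 124.929.
Holding P constant, ∂Q/∂Y = 60.4/Y = 0.00176919.
η_Y = (∂Q/∂Y)·(Y/Q) = 0.00176919 × (34140/124.929) = 0.483.
Since 0 < η < 1, this is a necessity.

0.483 (necessity)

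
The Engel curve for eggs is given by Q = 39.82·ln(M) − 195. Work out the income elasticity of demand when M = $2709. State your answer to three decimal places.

0.333

At M = 2709: Q = 119.751.
dQ/dM = 39.82/M = 0.0146992 at this income.
η = (dQ/dM)·(M/Q) = 0.0146992 × (2709/119.751) = 0.333.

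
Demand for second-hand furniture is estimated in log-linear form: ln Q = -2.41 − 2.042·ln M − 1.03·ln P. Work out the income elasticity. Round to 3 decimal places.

In a log-linear demand, the coefficient on ln M is the income elasticity.
So η = -2.042.

-2.042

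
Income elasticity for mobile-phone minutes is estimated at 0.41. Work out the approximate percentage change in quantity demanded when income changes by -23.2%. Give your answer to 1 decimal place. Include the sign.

-9.5%

%ΔQ ≈ η × %ΔI = 0.41 × (-23.2%) = -9.5%.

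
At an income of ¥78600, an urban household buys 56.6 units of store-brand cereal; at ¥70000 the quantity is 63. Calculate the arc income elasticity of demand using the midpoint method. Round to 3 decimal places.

-0.925

ΔQ = 63 − 56.6 = 6.4; midpoint Q̄ = (56.6 + 63)/2 = 59.8.
ΔI = 70000 − 78600 = -8600; midpoint Ī = (78600 + 70000)/2 = 74300.
η = (ΔQ/Q̄) ÷ (ΔI/Ī) = (6.4/59.8) ÷ (-8600/74300) = -0.925.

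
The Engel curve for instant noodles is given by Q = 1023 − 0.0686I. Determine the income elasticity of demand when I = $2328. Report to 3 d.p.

-0.185

At I = 2328: Q = 863.299.
dQ/dI = −0.0686.
η = (dQ/dI)·(I/Q) = -0.0686 × (2328/863.299) = -0.185.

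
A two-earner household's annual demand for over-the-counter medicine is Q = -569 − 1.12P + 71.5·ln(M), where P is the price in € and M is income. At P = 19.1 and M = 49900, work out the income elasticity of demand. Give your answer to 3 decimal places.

At P = 19.1, M = 49900: Q = 183.079.
Holding P constant, ∂Q/∂M = 71.5/M = 0.00143287.
η_M = (∂Q/∂M)·(M/Q) = 0.00143287 × (49900/183.079) = 0.391.

0.391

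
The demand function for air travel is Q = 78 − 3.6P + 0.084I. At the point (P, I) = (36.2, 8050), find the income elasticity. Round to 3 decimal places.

At P = 36.2, I = 8050: Q = 623.880.
Holding P constant, ∂Q/∂I = 0.084.
η_I = (∂Q/∂I)·(I/Q) = 0.084 × (8050/623.880) = 1.084.

1.084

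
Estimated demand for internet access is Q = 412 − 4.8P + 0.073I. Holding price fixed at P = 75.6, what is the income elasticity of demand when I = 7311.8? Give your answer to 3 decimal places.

0.916

At P = 75.6, I = 7311.8: Q = 582.881.
Holding P constant, ∂Q/∂I = 0.073.
η_I = (∂Q/∂I)·(I/Q) = 0.073 × (7311.8/582.881) = 0.916.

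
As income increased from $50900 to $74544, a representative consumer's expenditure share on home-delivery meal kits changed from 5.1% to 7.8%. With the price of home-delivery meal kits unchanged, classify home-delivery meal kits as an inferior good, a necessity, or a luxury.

luxury

The budget share rises as income rises, so η > 1.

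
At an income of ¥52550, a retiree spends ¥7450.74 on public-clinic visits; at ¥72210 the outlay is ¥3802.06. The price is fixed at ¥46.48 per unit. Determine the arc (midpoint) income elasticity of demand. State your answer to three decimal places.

With a constant price, Q₁ = 7450.74/46.48 = 160.300 and Q₂ = 3802.06/46.48 = 81.800 (equivalently, work directly with expenditure since P cancels).
Midpoint %ΔQ = (3802.06 − 7450.74)/5626.40 = -0.64849; midpoint %ΔI = (72210 − 52550)/62380 = 0.31517.
η = -0.64849 / 0.31517 = -2.058.

-2.058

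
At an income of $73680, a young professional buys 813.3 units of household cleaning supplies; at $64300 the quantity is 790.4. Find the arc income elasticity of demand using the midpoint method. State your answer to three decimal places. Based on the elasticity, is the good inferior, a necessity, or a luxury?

ΔQ = 790.4 − 813.3 = -22.9; midpoint Q̄ = (813.3 + 790.4)/2 = 801.85.
ΔI = 64300 − 73680 = -9380; midpoint Ī = (73680 + 64300)/2 = 68990.
η = (ΔQ/Q̄) ÷ (ΔI/Ī) = (-22.9/801.85) ÷ (-9380/68990) = 0.210.
0 < η < 1 ⇒ necessity.

0.210 (necessity)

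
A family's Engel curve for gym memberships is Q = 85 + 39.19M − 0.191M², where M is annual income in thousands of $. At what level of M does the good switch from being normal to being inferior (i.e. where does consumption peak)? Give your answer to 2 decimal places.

dQ/dM = 39.19 − 0.382M.
The good is inferior where dQ/dM < 0. Setting dQ/dM = 0 gives M = 39.19 / 0.382 = 102.59.

102.59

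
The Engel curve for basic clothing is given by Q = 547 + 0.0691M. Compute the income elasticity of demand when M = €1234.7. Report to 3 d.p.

At M = 1234.7: Q = 632.318.
dQ/dM = 0.0691.
η = (dQ/dM)·(M/Q) = 0.0691 × (1234.7/632.318) = 0.135.

0.135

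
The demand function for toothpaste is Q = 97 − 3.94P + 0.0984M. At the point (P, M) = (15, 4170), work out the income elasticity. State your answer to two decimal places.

At P = 15, M = 4170: Q = 448.228.
Holding P constant, ∂Q/∂M = 0.0984.
η_M = (∂Q/∂M)·(M/Q) = 0.0984 × (4170/448.228) = 0.92.

0.92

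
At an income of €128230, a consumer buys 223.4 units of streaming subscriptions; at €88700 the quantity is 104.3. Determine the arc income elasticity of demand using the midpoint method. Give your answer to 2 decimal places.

ΔQ = 104.3 − 223.4 = -119.1; midpoint Q̄ = (223.4 + 104.3)/2 = 163.85.
ΔI = 88700 − 128230 = -39530; midpoint Ī = (128230 + 88700)/2 = 108465.
η = (ΔQ/Q̄) ÷ (ΔI/Ī) = (-119.1/163.85) ÷ (-39530/108465) = 1.99.

1.99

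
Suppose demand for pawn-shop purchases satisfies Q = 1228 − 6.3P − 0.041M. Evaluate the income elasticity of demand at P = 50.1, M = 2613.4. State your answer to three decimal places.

At P = 50.1, M = 2613.4: Q = 805.221.
Holding P constant, ∂Q/∂M = −0.041.
η_M = (∂Q/∂M)·(M/Q) = -0.041 × (2613.4/805.221) = -0.133.

-0.133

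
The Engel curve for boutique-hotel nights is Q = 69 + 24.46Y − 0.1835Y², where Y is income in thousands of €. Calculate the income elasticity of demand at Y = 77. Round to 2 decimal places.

-0.34

At Y = 77: Q = 864.4485.
dQ/dY = 24.46 − 0.367Y = -3.79900.
η = (dQ/dY)·(Y/Q) = -3.79900 × (77/864.4485) = -0.34.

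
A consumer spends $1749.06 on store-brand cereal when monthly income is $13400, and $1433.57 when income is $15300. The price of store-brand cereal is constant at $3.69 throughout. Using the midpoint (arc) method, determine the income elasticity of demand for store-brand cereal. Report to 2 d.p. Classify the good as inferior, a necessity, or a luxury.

-1.50 (inferior good)

With a constant price, Q₁ = 1749.06/3.69 = 474.000 and Q₂ = 1433.57/3.69 = 388.501 (equivalently, work directly with expenditure since P cancels).
Midpoint %ΔQ = (1433.57 − 1749.06)/1591.32 = -0.19826; midpoint %ΔI = (15300 − 13400)/14350 = 0.13240.
η = -0.19826 / 0.13240 = -1.50.
η < 0 ⇒ inferior good.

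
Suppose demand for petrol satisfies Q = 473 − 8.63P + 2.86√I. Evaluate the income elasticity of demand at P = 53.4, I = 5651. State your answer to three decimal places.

At P = 53.4, I = 5651: Q = 227.153.
Holding P constant, ∂Q/∂I = 2.86/(2√I) = 0.0190228.
η_I = (∂Q/∂I)·(I/Q) = 0.0190228 × (5651/227.153) = 0.473.

0.473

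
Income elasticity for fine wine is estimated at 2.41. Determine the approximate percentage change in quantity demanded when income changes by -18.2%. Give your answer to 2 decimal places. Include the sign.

%ΔQ ≈ η × %ΔI = 2.41 × (-18.2%) = -43.86%.

-43.86%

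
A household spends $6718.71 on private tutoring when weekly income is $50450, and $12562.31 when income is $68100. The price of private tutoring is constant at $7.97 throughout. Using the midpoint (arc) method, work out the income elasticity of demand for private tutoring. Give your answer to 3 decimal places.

2.036

With a constant price, Q₁ = 6718.71/7.97 = 843.000 and Q₂ = 12562.31/7.97 = 1576.199 (equivalently, work directly with expenditure since P cancels).
Midpoint %ΔQ = (12562.31 − 6718.71)/9640.51 = 0.60615; midpoint %ΔI = (68100 − 50450)/59275 = 0.29776.
η = 0.60615 / 0.29776 = 2.036.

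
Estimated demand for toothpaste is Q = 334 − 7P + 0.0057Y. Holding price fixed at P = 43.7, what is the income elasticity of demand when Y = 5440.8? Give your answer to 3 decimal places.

0.525

At P = 43.7, Y = 5440.8: Q = 59.113.
Holding P constant, ∂Q/∂Y = 0.0057.
η_Y = (∂Q/∂Y)·(Y/Q) = 0.0057 × (5440.8/59.113) = 0.525.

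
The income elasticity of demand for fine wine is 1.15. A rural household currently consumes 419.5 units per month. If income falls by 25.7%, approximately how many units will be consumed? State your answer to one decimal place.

%ΔQ ≈ η × %ΔI = 1.15 × (-25.7%) = -29.555%.
New Q ≈ 419.5 × (1 − 0.29555) = 295.5.

295.5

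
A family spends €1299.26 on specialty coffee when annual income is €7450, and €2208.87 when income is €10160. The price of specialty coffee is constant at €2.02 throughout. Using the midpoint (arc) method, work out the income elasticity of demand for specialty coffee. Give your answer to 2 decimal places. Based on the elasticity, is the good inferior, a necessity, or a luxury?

With a constant price, Q₁ = 1299.26/2.02 = 643.198 and Q₂ = 2208.87/2.02 = 1093.500 (equivalently, work directly with expenditure since P cancels).
Midpoint %ΔQ = (2208.87 − 1299.26)/1754.07 = 0.51857; midpoint %ΔI = (10160 − 7450)/8805 = 0.30778.
η = 0.51857 / 0.30778 = 1.68.
η > 1 ⇒ luxury.

1.68 (luxury)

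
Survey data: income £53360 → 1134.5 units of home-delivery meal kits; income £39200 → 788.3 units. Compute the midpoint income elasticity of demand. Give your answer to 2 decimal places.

1.18

ΔQ = 788.3 − 1134.5 = -346.2; midpoint Q̄ = (1134.5 + 788.3)/2 = 961.4.
ΔI = 39200 − 53360 = -14160; midpoint Ī = (53360 + 39200)/2 = 46280.
η = (ΔQ/Q̄) ÷ (ΔI/Ī) = (-346.2/961.4) ÷ (-14160/46280) = 1.18.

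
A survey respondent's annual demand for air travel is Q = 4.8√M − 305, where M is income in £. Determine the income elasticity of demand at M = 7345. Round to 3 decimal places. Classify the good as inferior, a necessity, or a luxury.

At M = 7345: Q = 106.374.
dQ/dM = 4.8/(2√M) = 0.0280037 at this income.
η = (dQ/dM)·(M/Q) = 0.0280037 × (7345/106.374) = 1.934.
Since η > 1, the good is a luxury.

1.934 (luxury)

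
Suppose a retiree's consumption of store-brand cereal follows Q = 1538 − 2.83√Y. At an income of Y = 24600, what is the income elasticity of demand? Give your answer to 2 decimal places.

At Y = 24600: Q = 1094.132.
dQ/dY = -2.83/(2√Y) = -0.00902171 at this income.
η = (dQ/dY)·(Y/Q) = -0.00902171 × (24600/1094.132) = -0.20.

-0.20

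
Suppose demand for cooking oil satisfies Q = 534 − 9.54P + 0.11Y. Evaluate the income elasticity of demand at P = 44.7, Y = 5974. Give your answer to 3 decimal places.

0.859

At P = 44.7, Y = 5974: Q = 764.702.
Holding P constant, ∂Q/∂Y = 0.11.
η_Y = (∂Q/∂Y)·(Y/Q) = 0.11 × (5974/764.702) = 0.859.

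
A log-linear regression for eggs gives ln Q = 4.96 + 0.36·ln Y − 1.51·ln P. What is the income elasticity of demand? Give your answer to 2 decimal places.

0.36

In a log-linear demand, the coefficient on ln Y is the income elasticity.
So η = 0.36.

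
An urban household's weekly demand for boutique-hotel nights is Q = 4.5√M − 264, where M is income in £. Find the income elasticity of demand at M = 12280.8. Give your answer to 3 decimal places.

1.062

At M = 12280.8: Q = 234.684.
dQ/dM = 4.5/(2√M) = 0.0203034 at this income.
η = (dQ/dM)·(M/Q) = 0.0203034 × (12280.8/234.684) = 1.062.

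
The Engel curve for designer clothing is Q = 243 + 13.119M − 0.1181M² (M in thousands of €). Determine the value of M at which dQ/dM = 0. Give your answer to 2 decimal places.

dQ/dM = 13.119 − 0.2362M.
The good is inferior where dQ/dM < 0. Setting dQ/dM = 0 gives M = 13.119 / 0.2362 = 55.54.

55.54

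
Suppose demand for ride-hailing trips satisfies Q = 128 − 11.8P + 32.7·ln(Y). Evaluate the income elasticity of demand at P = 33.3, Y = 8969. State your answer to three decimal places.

At P = 33.3, Y = 8969: Q = 32.680.
Holding P constant, ∂Q/∂Y = 32.7/Y = 0.00364589.
η_Y = (∂Q/∂Y)·(Y/Q) = 0.00364589 × (8969/32.680) = 1.001.

1.001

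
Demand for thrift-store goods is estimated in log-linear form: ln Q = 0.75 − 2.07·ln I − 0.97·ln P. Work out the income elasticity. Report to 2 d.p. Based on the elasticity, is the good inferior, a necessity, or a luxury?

-2.07 (inferior good)

In a log-linear demand, the coefficient on ln I is the income elasticity.
So η = -2.07.
η < 0 ⇒ inferior good.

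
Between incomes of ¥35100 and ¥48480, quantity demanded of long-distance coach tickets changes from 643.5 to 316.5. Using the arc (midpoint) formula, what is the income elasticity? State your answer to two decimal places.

-2.13

ΔQ = 316.5 − 643.5 = -327; midpoint Q̄ = (643.5 + 316.5)/2 = 480.
ΔI = 48480 − 35100 = 13380; midpoint Ī = (35100 + 48480)/2 = 41790.
η = (ΔQ/Q̄) ÷ (ΔI/Ī) = (-327/480) ÷ (13380/41790) = -2.13.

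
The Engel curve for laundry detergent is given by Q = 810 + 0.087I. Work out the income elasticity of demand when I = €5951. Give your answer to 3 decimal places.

At I = 5951: Q = 1327.737.
dQ/dI = 0.087.
η = (dQ/dI)·(I/Q) = 0.087 × (5951/1327.737) = 0.390.

0.390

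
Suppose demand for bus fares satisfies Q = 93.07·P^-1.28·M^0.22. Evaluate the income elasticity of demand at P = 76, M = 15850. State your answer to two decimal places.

For a multiplicative demand Q = A·P^α·M^β, the income elasticity is β everywhere.
Here β = 0.22, so η = 0.22.

0.22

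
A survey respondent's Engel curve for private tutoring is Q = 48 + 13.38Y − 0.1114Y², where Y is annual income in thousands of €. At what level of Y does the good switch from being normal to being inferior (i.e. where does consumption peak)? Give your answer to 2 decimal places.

dQ/dY = 13.38 − 0.2228Y.
The good is inferior where dQ/dY < 0. Setting dQ/dY = 0 gives Y = 13.38 / 0.2228 = 60.05.

60.05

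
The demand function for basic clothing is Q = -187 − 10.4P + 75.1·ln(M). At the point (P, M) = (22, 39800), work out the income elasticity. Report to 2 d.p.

0.20

At P = 22, M = 39800: Q = 379.631.
Holding P constant, ∂Q/∂M = 75.1/M = 0.00188693.
η_M = (∂Q/∂M)·(M/Q) = 0.00188693 × (39800/379.631) = 0.20.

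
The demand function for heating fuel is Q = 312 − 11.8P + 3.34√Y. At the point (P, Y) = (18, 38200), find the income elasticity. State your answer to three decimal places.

At P = 18, Y = 38200: Q = 752.397.
Holding P constant, ∂Q/∂Y = 3.34/(2√Y) = 0.00854446.
η_Y = (∂Q/∂Y)·(Y/Q) = 0.00854446 × (38200/752.397) = 0.434.

0.434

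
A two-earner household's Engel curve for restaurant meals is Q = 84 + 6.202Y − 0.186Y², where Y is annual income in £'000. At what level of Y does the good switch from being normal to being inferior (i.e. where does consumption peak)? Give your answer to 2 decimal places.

16.67

dQ/dY = 6.202 − 0.372Y.
The good is inferior where dQ/dY < 0. Setting dQ/dY = 0 gives Y = 6.202 / 0.372 = 16.67.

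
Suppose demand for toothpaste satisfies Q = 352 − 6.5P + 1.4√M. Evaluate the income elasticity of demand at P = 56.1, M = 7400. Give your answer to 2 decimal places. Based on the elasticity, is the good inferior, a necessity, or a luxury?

At P = 56.1, M = 7400: Q = 107.783.
Holding P constant, ∂Q/∂M = 1.4/(2√M) = 0.00813733.
η_M = (∂Q/∂M)·(M/Q) = 0.00813733 × (7400/107.783) = 0.56.
Since 0 < η < 1, this is a necessity.

0.56 (necessity)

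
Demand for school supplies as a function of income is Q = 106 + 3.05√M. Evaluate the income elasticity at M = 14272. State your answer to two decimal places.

At M = 14272: Q = 470.370.
dQ/dM = 3.05/(2√M) = 0.0127652 at this income.
η = (dQ/dM)·(M/Q) = 0.0127652 × (14272/470.370) = 0.39.

0.39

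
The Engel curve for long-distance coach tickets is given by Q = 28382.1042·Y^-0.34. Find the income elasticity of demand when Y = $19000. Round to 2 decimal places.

For Q = A·Y^β the income elasticity is constant and equal to β.
Here β = -0.34, so η = -0.34.

-0.34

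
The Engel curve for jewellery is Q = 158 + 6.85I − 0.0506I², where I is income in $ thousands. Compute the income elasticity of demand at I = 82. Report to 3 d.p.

-0.313

At I = 82: Q = 379.4656.
dQ/dI = 6.85 − 0.1012I = -1.44840.
η = (dQ/dI)·(I/Q) = -1.44840 × (82/379.4656) = -0.313.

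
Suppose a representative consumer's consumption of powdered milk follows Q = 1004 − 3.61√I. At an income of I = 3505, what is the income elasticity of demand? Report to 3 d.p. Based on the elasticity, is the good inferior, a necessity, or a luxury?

-0.135 (inferior good)

At I = 3505: Q = 790.277.
dQ/dI = -3.61/(2√I) = -0.0304883 at this income.
η = (dQ/dI)·(I/Q) = -0.0304883 × (3505/790.277) = -0.135.
Since η < 0, the good is an inferior good.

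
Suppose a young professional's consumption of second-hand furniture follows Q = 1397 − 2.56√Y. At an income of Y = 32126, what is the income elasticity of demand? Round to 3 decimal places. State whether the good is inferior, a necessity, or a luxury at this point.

At Y = 32126: Q = 938.153.
dQ/dY = -2.56/(2√Y) = -0.00714137 at this income.
η = (dQ/dY)·(Y/Q) = -0.00714137 × (32126/938.153) = -0.245.
Since η < 0, the good is an inferior good.

-0.245 (inferior good)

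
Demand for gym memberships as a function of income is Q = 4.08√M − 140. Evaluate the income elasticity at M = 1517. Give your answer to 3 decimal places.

4.202

At M = 1517: Q = 18.911.
dQ/dM = 4.08/(2√M) = 0.0523766 at this income.
η = (dQ/dM)·(M/Q) = 0.0523766 × (1517/18.911) = 4.202.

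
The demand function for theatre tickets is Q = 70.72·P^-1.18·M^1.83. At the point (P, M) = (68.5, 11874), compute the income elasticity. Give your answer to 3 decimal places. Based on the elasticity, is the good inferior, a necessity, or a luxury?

1.830 (luxury)

For a multiplicative demand Q = A·P^α·M^β, the income elasticity is β everywhere.
Here β = 1.83, so η = 1.830.
Since η > 1, this is a luxury.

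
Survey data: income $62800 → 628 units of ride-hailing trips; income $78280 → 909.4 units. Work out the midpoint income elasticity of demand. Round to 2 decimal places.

ΔQ = 909.4 − 628 = 281.4; midpoint Q̄ = (628 + 909.4)/2 = 768.7.
ΔI = 78280 − 62800 = 15480; midpoint Ī = (62800 + 78280)/2 = 70540.
η = (ΔQ/Q̄) ÷ (ΔI/Ī) = (281.4/768.7) ÷ (15480/70540) = 1.67.

1.67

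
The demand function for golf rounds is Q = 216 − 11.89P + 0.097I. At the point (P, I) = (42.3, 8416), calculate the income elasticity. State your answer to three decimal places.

At P = 42.3, I = 8416: Q = 529.405.
Holding P constant, ∂Q/∂I = 0.097.
η_I = (∂Q/∂I)·(I/Q) = 0.097 × (8416/529.405) = 1.542.

1.542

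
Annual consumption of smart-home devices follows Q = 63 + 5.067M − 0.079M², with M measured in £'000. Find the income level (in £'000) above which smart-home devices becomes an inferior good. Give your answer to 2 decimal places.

32.07

dQ/dM = 5.067 − 0.158M.
The good is inferior where dQ/dM < 0. Setting dQ/dM = 0 gives M = 5.067 / 0.158 = 32.07.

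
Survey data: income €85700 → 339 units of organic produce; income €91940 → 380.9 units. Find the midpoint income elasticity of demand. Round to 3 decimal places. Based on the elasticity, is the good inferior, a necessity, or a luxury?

ΔQ = 380.9 − 339 = 41.9; midpoint Q̄ = (339 + 380.9)/2 = 359.95.
ΔI = 91940 − 85700 = 6240; midpoint Ī = (85700 + 91940)/2 = 88820.
η = (ΔQ/Q̄) ÷ (ΔI/Ī) = (41.9/359.95) ÷ (6240/88820) = 1.657.
η > 1 ⇒ luxury.

1.657 (luxury)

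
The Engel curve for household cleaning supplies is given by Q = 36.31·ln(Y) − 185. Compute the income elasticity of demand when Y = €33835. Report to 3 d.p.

0.187

At Y = 33835: Q = 193.686.
dQ/dY = 36.31/Y = 0.00107315 at this income.
η = (dQ/dY)·(Y/Q) = 0.00107315 × (33835/193.686) = 0.187.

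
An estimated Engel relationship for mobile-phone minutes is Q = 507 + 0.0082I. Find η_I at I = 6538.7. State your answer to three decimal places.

0.096

At I = 6538.7: Q = 560.617.
dQ/dI = 0.0082.
η = (dQ/dI)·(I/Q) = 0.0082 × (6538.7/560.617) = 0.096.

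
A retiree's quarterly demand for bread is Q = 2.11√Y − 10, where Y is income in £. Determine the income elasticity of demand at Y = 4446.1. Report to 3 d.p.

At Y = 4446.1: Q = 130.693.
dQ/dY = 2.11/(2√Y) = 0.0158221 at this income.
η = (dQ/dY)·(Y/Q) = 0.0158221 × (4446.1/130.693) = 0.538.

0.538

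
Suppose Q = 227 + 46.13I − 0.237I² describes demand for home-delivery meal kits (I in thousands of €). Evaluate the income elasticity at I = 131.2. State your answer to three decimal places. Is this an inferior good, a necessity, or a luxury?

-0.958 (inferior good)

At I = 131.2: Q = 2199.6707.
dQ/dI = 46.13 − 0.474I = -16.05880.
η = (dQ/dI)·(I/Q) = -16.05880 × (131.2/2199.6707) = -0.958.
η < 0 ⇒ inferior good.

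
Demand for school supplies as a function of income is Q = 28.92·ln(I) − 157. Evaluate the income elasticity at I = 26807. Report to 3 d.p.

0.210

At I = 26807: Q = 137.880.
dQ/dI = 28.92/I = 0.00107882 at this income.
η = (dQ/dI)·(I/Q) = 0.00107882 × (26807/137.880) = 0.210.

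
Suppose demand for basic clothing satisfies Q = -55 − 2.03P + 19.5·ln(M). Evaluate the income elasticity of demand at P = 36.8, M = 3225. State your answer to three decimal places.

At P = 36.8, M = 3225: Q = 27.830.
Holding P constant, ∂Q/∂M = 19.5/M = 0.00604651.
η_M = (∂Q/∂M)·(M/Q) = 0.00604651 × (3225/27.830) = 0.701.

0.701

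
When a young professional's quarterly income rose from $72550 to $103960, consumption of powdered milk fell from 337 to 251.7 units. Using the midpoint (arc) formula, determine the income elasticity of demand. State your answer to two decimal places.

-0.81

ΔQ = 251.7 − 337 = -85.3; midpoint Q̄ = (337 + 251.7)/2 = 294.35.
ΔI = 103960 − 72550 = 31410; midpoint Ī = (72550 + 103960)/2 = 88255.
η = (ΔQ/Q̄) ÷ (ΔI/Ī) = (-85.3/294.35) ÷ (31410/88255) = -0.81.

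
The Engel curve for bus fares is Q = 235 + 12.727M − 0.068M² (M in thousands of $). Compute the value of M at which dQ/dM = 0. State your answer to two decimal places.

93.58

dQ/dM = 12.727 − 0.136M.
The good is inferior where dQ/dM < 0. Setting dQ/dM = 0 gives M = 12.727 / 0.136 = 93.58.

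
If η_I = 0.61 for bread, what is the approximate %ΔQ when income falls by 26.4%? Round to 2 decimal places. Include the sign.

-16.10%

%ΔQ ≈ η × %ΔI = 0.61 × (-26.4%) = -16.10%.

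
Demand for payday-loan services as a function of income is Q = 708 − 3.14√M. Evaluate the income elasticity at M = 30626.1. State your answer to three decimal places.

-1.734

At M = 30626.1: Q = 158.490.
dQ/dM = -3.14/(2√M) = -0.00897127 at this income.
η = (dQ/dM)·(M/Q) = -0.00897127 × (30626.1/158.490) = -1.734.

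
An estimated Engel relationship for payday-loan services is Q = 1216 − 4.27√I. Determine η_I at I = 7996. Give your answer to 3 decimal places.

At I = 7996: Q = 834.175.
dQ/dI = -4.27/(2√I) = -0.023876 at this income.
η = (dQ/dI)·(I/Q) = -0.023876 × (7996/834.175) = -0.229.

-0.229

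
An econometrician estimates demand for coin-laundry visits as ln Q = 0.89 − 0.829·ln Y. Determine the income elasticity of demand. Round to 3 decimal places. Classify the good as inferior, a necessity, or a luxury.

-0.829 (inferior good)

In a log-linear demand, the coefficient on ln Y is the income elasticity.
So η = -0.829.
η < 0 ⇒ inferior good.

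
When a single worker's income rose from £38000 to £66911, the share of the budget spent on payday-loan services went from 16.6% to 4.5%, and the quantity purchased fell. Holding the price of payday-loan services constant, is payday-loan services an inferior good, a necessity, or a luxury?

Quantity demanded falls as income rises, so η < 0.

inferior good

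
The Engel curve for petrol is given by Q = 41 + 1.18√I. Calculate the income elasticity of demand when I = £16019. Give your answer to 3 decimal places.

0.392

At I = 16019: Q = 190.348.
dQ/dI = 1.18/(2√I) = 0.00466159 at this income.
η = (dQ/dI)·(I/Q) = 0.00466159 × (16019/190.348) = 0.392.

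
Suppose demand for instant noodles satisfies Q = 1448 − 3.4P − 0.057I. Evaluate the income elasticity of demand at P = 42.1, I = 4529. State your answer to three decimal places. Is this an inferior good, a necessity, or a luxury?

-0.247 (inferior good)

At P = 42.1, I = 4529: Q = 1046.707.
Holding P constant, ∂Q/∂I = −0.057.
η_I = (∂Q/∂I)·(I/Q) = -0.057 × (4529/1046.707) = -0.247.
Since η < 0, this is an inferior good.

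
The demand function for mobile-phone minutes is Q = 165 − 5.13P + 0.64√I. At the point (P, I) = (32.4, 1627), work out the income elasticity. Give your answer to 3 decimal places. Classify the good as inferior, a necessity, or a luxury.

0.525 (necessity)

At P = 32.4, I = 1627: Q = 24.603.
Holding P constant, ∂Q/∂I = 0.64/(2√I) = 0.00793334.
η_I = (∂Q/∂I)·(I/Q) = 0.00793334 × (1627/24.603) = 0.525.
Since 0 < η < 1, this is a necessity.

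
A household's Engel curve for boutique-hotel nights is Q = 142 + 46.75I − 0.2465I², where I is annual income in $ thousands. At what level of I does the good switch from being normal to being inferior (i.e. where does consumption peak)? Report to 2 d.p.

94.83

dQ/dI = 46.75 − 0.493I.
The good is inferior where dQ/dI < 0. Setting dQ/dI = 0 gives I = 46.75 / 0.493 = 94.83.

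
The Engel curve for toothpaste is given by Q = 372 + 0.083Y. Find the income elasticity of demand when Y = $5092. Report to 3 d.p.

0.532

At Y = 5092: Q = 794.636.
dQ/dY = 0.083.
η = (dQ/dY)·(Y/Q) = 0.083 × (5092/794.636) = 0.532.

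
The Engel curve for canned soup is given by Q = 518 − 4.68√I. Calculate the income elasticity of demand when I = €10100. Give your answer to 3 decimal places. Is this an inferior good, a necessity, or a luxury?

At I = 10100: Q = 47.666.
dQ/dI = -4.68/(2√I) = -0.0232839 at this income.
η = (dQ/dI)·(I/Q) = -0.0232839 × (10100/47.666) = -4.934.
Since η < 0, the good is an inferior good.

-4.934 (inferior good)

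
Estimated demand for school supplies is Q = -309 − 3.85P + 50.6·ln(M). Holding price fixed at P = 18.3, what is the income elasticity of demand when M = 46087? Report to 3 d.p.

0.309

At P = 18.3, M = 46087: Q = 163.902.
Holding P constant, ∂Q/∂M = 50.6/M = 0.00109792.
η_M = (∂Q/∂M)·(M/Q) = 0.00109792 × (46087/163.902) = 0.309.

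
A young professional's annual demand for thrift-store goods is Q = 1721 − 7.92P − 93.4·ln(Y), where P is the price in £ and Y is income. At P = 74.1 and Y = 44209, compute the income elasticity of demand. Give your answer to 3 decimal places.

At P = 74.1, Y = 44209: Q = 135.058.
Holding P constant, ∂Q/∂Y = -93.4/Y = -0.00211269.
η_Y = (∂Q/∂Y)·(Y/Q) = -0.00211269 × (44209/135.058) = -0.692.

-0.692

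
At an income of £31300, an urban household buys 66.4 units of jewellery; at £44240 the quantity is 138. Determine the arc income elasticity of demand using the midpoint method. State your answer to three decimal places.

2.045

ΔQ = 138 − 66.4 = 71.6; midpoint Q̄ = (66.4 + 138)/2 = 102.2.
ΔI = 44240 − 31300 = 12940; midpoint Ī = (31300 + 44240)/2 = 37770.
η = (ΔQ/Q̄) ÷ (ΔI/Ī) = (71.6/102.2) ÷ (12940/37770) = 2.045.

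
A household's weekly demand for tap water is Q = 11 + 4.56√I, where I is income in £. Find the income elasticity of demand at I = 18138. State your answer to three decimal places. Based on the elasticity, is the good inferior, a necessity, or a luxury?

0.491 (necessity)

At I = 18138: Q = 625.129.
dQ/dI = 4.56/(2√I) = 0.0169293 at this income.
η = (dQ/dI)·(I/Q) = 0.0169293 × (18138/625.129) = 0.491.
Since 0 < η < 1, the good is a necessity.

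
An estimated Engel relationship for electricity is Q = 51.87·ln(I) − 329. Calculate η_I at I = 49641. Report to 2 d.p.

0.22

At I = 49641: Q = 231.848.
dQ/dI = 51.87/I = 0.0010449 at this income.
η = (dQ/dI)·(I/Q) = 0.0010449 × (49641/231.848) = 0.22.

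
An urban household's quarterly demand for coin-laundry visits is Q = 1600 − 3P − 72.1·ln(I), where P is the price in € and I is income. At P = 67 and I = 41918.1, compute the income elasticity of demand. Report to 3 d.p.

At P = 67, I = 41918.1: Q = 631.606.
Holding P constant, ∂Q/∂I = -72.1/I = -0.00172002.
η_I = (∂Q/∂I)·(I/Q) = -0.00172002 × (41918.1/631.606) = -0.114.

-0.114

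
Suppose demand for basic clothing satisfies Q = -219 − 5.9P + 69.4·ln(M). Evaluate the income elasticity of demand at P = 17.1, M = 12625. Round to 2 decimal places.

0.21

At P = 17.1, M = 12625: Q = 335.484.
Holding P constant, ∂Q/∂M = 69.4/M = 0.00549703.
η_M = (∂Q/∂M)·(M/Q) = 0.00549703 × (12625/335.484) = 0.21.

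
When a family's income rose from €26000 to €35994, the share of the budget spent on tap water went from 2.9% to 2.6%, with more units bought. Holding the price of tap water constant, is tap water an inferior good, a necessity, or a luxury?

necessity

Quantity rises but the budget share falls as income rises, so 0 < η < 1.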